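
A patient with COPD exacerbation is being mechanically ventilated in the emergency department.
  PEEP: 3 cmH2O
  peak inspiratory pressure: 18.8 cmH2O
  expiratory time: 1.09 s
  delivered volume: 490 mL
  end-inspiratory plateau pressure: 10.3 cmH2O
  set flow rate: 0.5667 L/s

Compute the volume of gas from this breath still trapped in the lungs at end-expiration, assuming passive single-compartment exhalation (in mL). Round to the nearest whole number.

R = (PIP − Pplat)/V̇ = (18.8 − 10.3) / 0.5667 = 8.5/0.5667 = 14.999 cmH2O·s/L.
C = Vt/(Pplat − PEEP) = 490.0 / (10.3 − 3) = 490.0/7.3 = 67.123 mL/cmH2O.
τ = R × C = 14.999 × 0.06712 L/cmH2O = 1.007 s.
Fraction remaining = e^(−Te/τ) = e^(−1.09/1.007) = 0.3388.
Trapped volume = 490.0 × 0.3388 = 166.01 mL.

166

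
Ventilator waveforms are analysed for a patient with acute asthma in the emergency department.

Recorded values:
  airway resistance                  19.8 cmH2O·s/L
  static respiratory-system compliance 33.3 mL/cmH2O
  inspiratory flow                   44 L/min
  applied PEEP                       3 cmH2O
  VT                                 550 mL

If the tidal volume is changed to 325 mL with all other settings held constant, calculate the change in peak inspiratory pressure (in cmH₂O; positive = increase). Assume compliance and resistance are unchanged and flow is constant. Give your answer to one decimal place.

-6.8

PIP = Vt/C + R·V̇ + PEEP (constant-flow equation of motion).
Only the elastic term changes: ΔPIP = ΔVt / C = (325 − 550) / 33.3 = -6.757 cmH2O.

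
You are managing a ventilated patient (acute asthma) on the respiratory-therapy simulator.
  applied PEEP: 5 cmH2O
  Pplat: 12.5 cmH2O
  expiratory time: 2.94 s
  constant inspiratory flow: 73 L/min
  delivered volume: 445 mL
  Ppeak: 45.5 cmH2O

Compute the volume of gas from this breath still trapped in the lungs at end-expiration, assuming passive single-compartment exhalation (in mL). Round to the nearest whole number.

72

Flow: 73 L/min ÷ 60 = 1.2167 L/s.
R = (PIP − Pplat)/V̇ = (45.5 − 12.5) / 1.2167 = 33.0/1.2167 = 27.123 cmH2O·s/L.
C = Vt/(Pplat − PEEP) = 445.0 / (12.5 − 5) = 445.0/7.5 = 59.333 mL/cmH2O.
τ = R × C = 27.123 × 0.05933 L/cmH2O = 1.609 s.
Fraction remaining = e^(−Te/τ) = e^(−2.94/1.609) = 0.1609.
Trapped volume = 445.0 × 0.1609 = 71.601 mL.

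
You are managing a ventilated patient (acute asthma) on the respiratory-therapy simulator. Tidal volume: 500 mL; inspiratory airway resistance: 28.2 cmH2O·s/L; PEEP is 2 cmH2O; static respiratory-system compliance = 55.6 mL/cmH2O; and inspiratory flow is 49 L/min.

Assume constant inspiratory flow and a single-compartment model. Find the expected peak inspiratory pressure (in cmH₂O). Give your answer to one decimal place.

Flow: 49 L/min ÷ 60 = 0.8167 L/s.
Equation of motion (constant flow): PIP = Vt/C + R·V̇ + PEEP.
PIP = 500/55.6 + 28.2×0.8167 + 2 = 8.993 + 23.031 + 2 = 34.024 cmH2O.

34.0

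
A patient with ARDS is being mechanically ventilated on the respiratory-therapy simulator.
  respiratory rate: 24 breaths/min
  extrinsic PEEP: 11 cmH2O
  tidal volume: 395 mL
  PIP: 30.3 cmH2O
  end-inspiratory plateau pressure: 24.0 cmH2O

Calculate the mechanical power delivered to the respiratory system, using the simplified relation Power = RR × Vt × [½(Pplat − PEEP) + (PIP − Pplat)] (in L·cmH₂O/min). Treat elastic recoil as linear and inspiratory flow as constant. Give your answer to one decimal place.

121.3

Per-breath work = Vt × [½(Pplat−PEEP) + (PIP−Pplat)] = 0.395 × [0.5×13.0 + 6.3] = 0.395 × 12.8 = 5.056 L·cmH2O.
Power = 24 × 5.056 = 121.34 L·cmH2O/min.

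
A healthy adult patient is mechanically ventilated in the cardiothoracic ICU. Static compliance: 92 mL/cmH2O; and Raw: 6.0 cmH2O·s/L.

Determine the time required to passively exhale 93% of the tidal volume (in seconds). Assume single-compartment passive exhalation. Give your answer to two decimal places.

1.47

τ = R × C = 6.0 × 92 mL/cmH2O = 6.0 × 0.092 L/cmH2O = 0.552 s.
Exhaled fraction f = 1 − e^(−t/τ) → t = −τ·ln(1 − f) = −0.552·ln(0.07) = 1.468 s.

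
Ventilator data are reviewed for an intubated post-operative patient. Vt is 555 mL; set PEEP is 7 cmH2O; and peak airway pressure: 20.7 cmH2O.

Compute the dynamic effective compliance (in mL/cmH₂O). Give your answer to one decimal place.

40.5

Dynamic compliance = Vt / (PIP − PEEP) = 555 / (20.7 − 7) = 555 / 13.7 = 40.511 mL/cmH2O.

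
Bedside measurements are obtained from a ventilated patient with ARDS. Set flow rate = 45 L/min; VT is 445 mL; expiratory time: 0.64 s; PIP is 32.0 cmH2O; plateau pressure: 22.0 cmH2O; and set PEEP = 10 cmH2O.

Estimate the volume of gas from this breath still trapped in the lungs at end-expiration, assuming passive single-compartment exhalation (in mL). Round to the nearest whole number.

122

Flow: 45 L/min ÷ 60 = 0.75 L/s.
R = (PIP − Pplat)/V̇ = (32.0 − 22.0) / 0.75 = 10.0/0.75 = 13.333 cmH2O·s/L.
C = Vt/(Pplat − PEEP) = 445.0 / (22.0 − 10) = 445.0/12.0 = 37.083 mL/cmH2O.
τ = R × C = 13.333 × 0.03708 L/cmH2O = 0.4944 s.
Fraction remaining = e^(−Te/τ) = e^(−0.64/0.4944) = 0.274.
Trapped volume = 445.0 × 0.274 = 121.93 mL.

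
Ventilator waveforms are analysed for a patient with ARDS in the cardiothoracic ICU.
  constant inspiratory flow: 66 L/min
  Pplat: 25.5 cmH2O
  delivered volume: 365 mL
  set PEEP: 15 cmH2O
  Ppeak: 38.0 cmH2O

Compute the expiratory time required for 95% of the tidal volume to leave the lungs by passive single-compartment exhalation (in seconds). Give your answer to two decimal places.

1.18

Flow: 66 L/min ÷ 60 = 1.1 L/s.
R = (PIP − Pplat)/V̇ = (38.0 − 25.5) / 1.1 = 12.5/1.1 = 11.364 cmH2O·s/L.
C = Vt/(Pplat − PEEP) = 365.0 / (25.5 − 15) = 365.0/10.5 = 34.762 mL/cmH2O.
τ = R × C = 11.364 × 0.03476 L/cmH2O = 0.395 s.
t = −τ·ln(1 − 0.95) = −0.395·ln(0.05) = 1.183 s.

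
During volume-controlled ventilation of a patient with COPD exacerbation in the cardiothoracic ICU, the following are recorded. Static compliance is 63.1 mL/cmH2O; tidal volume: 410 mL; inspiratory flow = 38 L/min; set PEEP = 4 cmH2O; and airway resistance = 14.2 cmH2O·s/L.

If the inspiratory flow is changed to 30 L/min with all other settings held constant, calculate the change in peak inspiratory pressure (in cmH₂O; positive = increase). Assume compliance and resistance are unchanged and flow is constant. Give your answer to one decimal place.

-1.9

Flow: 38 L/min ÷ 60 = 0.6333 L/s.
New flow: 30 L/min ÷ 60 = 0.5 L/s.
PIP = Vt/C + R·V̇ + PEEP (constant-flow equation of motion).
Only the resistive term changes: ΔPIP = R × ΔV̇ = 14.2 × (0.5 − 0.6333) = 14.2 × -0.1333 = -1.893 cmH2O.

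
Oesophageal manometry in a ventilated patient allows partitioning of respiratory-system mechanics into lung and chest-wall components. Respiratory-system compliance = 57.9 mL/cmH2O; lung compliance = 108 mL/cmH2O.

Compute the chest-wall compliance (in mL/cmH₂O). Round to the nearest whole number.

1/Ccw = 1/Crs − 1/CL.
1/Ccw = 1/57.9 − 1/108 = 0.008012.
Ccw = 124.81 mL/cmH2O.

125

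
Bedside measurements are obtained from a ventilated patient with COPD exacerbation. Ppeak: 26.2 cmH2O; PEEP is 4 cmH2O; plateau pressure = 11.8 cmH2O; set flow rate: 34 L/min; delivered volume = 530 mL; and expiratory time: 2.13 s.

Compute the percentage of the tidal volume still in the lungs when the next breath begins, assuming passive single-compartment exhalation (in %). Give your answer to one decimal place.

29.1

Flow: 34 L/min ÷ 60 = 0.5667 L/s.
R = (PIP − Pplat)/V̇ = (26.2 − 11.8) / 0.5667 = 14.4/0.5667 = 25.41 cmH2O·s/L.
C = Vt/(Pplat − PEEP) = 530.0 / (11.8 − 4) = 530.0/7.8 = 67.949 mL/cmH2O.
τ = R × C = 25.41 × 0.06795 L/cmH2O = 1.727 s.
Fraction remaining at end-expiration = e^(−Te/τ) = e^(−2.13/1.727) = 0.2913 → 29.13%.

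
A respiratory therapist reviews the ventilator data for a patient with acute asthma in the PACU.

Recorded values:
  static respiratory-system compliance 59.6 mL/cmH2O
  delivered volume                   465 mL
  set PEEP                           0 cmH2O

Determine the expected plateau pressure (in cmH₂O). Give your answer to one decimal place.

Pplat = PEEP + Vt / Cstat = 0 + 465 / 59.6 = 0 + 7.802 = 7.802 cmH2O.

7.8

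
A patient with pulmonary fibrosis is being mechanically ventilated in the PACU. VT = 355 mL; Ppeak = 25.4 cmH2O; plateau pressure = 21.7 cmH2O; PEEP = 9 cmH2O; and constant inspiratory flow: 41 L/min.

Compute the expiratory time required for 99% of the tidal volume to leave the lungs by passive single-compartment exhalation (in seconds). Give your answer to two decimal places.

Flow: 41 L/min ÷ 60 = 0.6833 L/s.
R = (PIP − Pplat)/V̇ = (25.4 − 21.7) / 0.6833 = 3.7/0.6833 = 5.415 cmH2O·s/L.
C = Vt/(Pplat − PEEP) = 355.0 / (21.7 − 9) = 355.0/12.7 = 27.953 mL/cmH2O.
τ = R × C = 5.415 × 0.02795 L/cmH2O = 0.1513 s.
t = −τ·ln(1 − 0.99) = −0.1513·ln(0.01) = 0.6968 s.

0.70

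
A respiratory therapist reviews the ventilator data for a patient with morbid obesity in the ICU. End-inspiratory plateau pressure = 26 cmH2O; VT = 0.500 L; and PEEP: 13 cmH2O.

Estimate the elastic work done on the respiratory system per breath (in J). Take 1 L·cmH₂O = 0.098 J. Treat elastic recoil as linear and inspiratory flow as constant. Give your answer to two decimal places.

0.32

Elastic work ≈ ½ × (Pplat − PEEP) × Vt = 0.5 × (26 − 13) × 0.500 L = 0.5 × 13.0 × 0.500 = 3.25 L·cmH2O.
× 0.098 J/(L·cmH2O) → 0.3185 J.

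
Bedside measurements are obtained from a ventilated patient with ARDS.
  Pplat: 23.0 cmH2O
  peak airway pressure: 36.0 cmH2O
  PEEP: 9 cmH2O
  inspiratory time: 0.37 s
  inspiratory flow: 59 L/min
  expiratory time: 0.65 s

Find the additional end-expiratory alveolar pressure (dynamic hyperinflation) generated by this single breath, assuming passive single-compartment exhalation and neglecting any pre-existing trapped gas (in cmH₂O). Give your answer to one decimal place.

Flow: 59 L/min ÷ 60 = 0.9833 L/s.
Vt = flow × Ti = 0.9833 L/s × 0.37 s × 1000 mL/L = 363.82 mL.
R = (PIP − Pplat)/V̇ = (36.0 − 23.0) / 0.9833 = 13.0/0.9833 = 13.221 cmH2O·s/L.
C = Vt/(Pplat − PEEP) = 363.82 / (23.0 − 9) = 363.82/14.0 = 25.987 mL/cmH2O.
τ = R × C = 13.221 × 0.02599 L/cmH2O = 0.3436 s.
Fraction remaining = e^(−Te/τ) = e^(−0.65/0.3436) = 0.1508; trapped volume = 363.82 × 0.1508 = 54.864 mL.
Additional alveolar pressure from trapping ≈ V_trapped / C = 54.864 / 25.987 = 2.111 cmH2O.

2.1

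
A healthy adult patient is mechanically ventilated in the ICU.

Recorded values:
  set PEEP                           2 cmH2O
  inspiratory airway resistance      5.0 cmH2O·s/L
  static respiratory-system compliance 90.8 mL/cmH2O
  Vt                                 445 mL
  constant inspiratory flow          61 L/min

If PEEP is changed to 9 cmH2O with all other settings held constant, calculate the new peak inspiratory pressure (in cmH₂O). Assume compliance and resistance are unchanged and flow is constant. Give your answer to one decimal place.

19.0

Flow: 61 L/min ÷ 60 = 1.0167 L/s.
PIP = Vt/C + R·V̇ + PEEP (constant-flow equation of motion).
Only the baseline term changes: ΔPIP = ΔPEEP = 9 − 2 = 7.0 cmH2O.
Original PIP = 445/90.8 + 5.0×1.0167 + 2 = 11.984 cmH2O; new PIP = 11.984 + (7.0) = 18.984 cmH2O.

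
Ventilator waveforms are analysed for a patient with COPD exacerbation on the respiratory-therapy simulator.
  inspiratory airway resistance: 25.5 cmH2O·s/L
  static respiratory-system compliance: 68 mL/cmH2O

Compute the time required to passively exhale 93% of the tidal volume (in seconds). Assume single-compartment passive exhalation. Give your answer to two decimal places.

τ = R × C = 25.5 × 68 mL/cmH2O = 25.5 × 0.068 L/cmH2O = 1.734 s.
Exhaled fraction f = 1 − e^(−t/τ) → t = −τ·ln(1 − f) = −1.734·ln(0.07) = 4.611 s.

4.61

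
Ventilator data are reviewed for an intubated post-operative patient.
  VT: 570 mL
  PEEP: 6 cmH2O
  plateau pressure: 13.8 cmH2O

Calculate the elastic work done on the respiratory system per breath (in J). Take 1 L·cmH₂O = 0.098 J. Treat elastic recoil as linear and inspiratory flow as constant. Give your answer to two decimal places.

Elastic work ≈ ½ × (Pplat − PEEP) × Vt = 0.5 × (13.8 − 6) × 0.570 L = 0.5 × 7.8 × 0.570 = 2.223 L·cmH2O.
× 0.098 J/(L·cmH2O) → 0.2179 J.

0.22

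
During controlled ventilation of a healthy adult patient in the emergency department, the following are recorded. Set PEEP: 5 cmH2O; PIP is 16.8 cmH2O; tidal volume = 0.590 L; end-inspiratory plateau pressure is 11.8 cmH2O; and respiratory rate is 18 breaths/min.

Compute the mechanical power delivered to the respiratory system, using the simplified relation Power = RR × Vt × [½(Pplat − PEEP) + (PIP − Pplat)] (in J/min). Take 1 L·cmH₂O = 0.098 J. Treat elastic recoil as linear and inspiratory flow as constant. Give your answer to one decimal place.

Per-breath work = Vt × [½(Pplat−PEEP) + (PIP−Pplat)] = 0.590 × [0.5×6.8 + 5.0] = 0.590 × 8.4 = 4.956 L·cmH2O.
Power = 18 × 4.956 = 89.208 L·cmH2O/min.
× 0.098 J/(L·cmH2O) → 8.742 J/min.

8.7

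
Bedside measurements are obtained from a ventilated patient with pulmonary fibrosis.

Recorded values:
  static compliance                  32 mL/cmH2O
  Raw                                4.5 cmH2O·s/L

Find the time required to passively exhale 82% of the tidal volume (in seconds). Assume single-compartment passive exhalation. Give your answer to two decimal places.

0.25

τ = R × C = 4.5 × 32 mL/cmH2O = 4.5 × 0.032 L/cmH2O = 0.144 s.
Exhaled fraction f = 1 − e^(−t/τ) → t = −τ·ln(1 − f) = −0.144·ln(0.18) = 0.2469 s.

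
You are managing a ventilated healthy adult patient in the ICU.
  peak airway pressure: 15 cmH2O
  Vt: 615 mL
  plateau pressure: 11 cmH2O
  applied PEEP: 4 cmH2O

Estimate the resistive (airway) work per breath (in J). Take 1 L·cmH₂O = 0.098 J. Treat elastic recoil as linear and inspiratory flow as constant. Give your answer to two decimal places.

With constant inspiratory flow the resistive pressure is constant at PIP − Pplat = 15 − 11 = 4.0 cmH2O, so resistive work = 4.0 × 0.615 = 2.46 L·cmH2O.
× 0.098 J/(L·cmH2O) → 0.2411 J.

0.24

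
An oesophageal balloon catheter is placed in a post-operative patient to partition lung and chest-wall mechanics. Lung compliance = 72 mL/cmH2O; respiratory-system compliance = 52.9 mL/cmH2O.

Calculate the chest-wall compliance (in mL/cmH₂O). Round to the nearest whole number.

199

1/Ccw = 1/Crs − 1/CL.
1/Ccw = 1/52.9 − 1/72 = 0.005015.
Ccw = 199.4 mL/cmH2O.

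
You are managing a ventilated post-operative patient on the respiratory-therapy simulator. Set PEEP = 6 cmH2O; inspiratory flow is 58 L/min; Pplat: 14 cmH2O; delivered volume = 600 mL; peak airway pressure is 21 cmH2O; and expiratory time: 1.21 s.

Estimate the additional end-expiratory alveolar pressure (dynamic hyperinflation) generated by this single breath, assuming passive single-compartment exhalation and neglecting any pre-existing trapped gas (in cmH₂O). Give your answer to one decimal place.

Flow: 58 L/min ÷ 60 = 0.9667 L/s.
R = (PIP − Pplat)/V̇ = (21 − 14) / 0.9667 = 7.0/0.9667 = 7.241 cmH2O·s/L.
C = Vt/(Pplat − PEEP) = 600.0 / (14 − 6) = 600.0/8.0 = 75.0 mL/cmH2O.
τ = R × C = 7.241 × 0.075 L/cmH2O = 0.5431 s.
Fraction remaining = e^(−Te/τ) = e^(−1.21/0.5431) = 0.1077; trapped volume = 600.0 × 0.1077 = 64.62 mL.
Additional alveolar pressure from trapping ≈ V_trapped / C = 64.62 / 75.0 = 0.8616 cmH2O.

0.9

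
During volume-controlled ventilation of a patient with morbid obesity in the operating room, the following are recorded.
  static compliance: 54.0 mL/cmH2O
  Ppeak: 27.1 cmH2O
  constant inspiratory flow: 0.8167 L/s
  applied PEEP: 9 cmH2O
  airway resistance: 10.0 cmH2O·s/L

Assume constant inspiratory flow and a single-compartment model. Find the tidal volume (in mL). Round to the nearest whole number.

Equation of motion (constant flow): PIP = Vt/C + R·V̇ + PEEP.
Vt/C = PIP − R·V̇ − PEEP = 27.1 − 8.167 − 9 = 9.933 cmH2O.
Vt = C × 9.933 = 54.0 × 9.933 = 536.38 mL.

536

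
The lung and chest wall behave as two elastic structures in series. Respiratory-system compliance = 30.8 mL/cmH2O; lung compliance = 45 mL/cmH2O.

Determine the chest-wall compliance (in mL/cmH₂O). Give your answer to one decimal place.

97.6

1/Ccw = 1/Crs − 1/CL.
1/Ccw = 1/30.8 − 1/45 = 0.01025.
Ccw = 97.561 mL/cmH2O.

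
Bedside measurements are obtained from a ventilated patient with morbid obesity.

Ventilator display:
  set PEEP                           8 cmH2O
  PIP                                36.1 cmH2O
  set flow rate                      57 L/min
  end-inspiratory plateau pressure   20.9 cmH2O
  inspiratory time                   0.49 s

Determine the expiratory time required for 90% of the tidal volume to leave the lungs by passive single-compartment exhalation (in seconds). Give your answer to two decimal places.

1.33

Flow: 57 L/min ÷ 60 = 0.95 L/s.
Vt = flow × Ti = 0.95 L/s × 0.49 s × 1000 mL/L = 465.5 mL.
R = (PIP − Pplat)/V̇ = (36.1 − 20.9) / 0.95 = 15.2/0.95 = 16.0 cmH2O·s/L.
C = Vt/(Pplat − PEEP) = 465.5 / (20.9 − 8) = 465.5/12.9 = 36.085 mL/cmH2O.
τ = R × C = 16.0 × 0.03609 L/cmH2O = 0.5774 s.
t = −τ·ln(1 − 0.90) = −0.5774·ln(0.1) = 1.33 s.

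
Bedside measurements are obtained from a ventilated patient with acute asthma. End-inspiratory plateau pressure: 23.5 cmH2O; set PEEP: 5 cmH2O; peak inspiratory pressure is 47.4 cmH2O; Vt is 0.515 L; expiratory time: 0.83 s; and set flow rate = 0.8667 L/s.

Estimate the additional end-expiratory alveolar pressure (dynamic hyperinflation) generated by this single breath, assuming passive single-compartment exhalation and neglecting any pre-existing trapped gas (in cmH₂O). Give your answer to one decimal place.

6.3

R = (PIP − Pplat)/V̇ = (47.4 − 23.5) / 0.8667 = 23.9/0.8667 = 27.576 cmH2O·s/L.
C = Vt/(Pplat − PEEP) = 515.0 / (23.5 − 5) = 515.0/18.5 = 27.838 mL/cmH2O.
τ = R × C = 27.576 × 0.02784 L/cmH2O = 0.7677 s.
Fraction remaining = e^(−Te/τ) = e^(−0.83/0.7677) = 0.3392; trapped volume = 515.0 × 0.3392 = 174.69 mL.
Additional alveolar pressure from trapping ≈ V_trapped / C = 174.69 / 27.838 = 6.275 cmH2O.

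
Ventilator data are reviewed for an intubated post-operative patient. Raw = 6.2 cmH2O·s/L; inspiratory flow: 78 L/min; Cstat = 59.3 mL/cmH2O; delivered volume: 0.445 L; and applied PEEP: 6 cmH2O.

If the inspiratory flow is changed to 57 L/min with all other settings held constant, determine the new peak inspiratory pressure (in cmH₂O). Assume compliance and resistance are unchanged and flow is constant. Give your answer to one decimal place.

Flow: 78 L/min ÷ 60 = 1.3 L/s.
New flow: 57 L/min ÷ 60 = 0.95 L/s.
PIP = Vt/C + R·V̇ + PEEP (constant-flow equation of motion).
Only the resistive term changes: ΔPIP = R × ΔV̇ = 6.2 × (0.95 − 1.3) = 6.2 × -0.35 = -2.17 cmH2O.
Original PIP = 445/59.3 + 6.2×1.3 + 6 = 21.564 cmH2O; new PIP = 21.564 + (-2.17) = 19.394 cmH2O.

19.4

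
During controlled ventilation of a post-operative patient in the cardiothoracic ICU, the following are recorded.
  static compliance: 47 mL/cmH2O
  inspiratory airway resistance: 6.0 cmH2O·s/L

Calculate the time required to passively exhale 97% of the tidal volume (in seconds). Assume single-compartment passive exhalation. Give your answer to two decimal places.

0.99

τ = R × C = 6.0 × 47 mL/cmH2O = 6.0 × 0.047 L/cmH2O = 0.282 s.
Exhaled fraction f = 1 − e^(−t/τ) → t = −τ·ln(1 − f) = −0.282·ln(0.03) = 0.9888 s.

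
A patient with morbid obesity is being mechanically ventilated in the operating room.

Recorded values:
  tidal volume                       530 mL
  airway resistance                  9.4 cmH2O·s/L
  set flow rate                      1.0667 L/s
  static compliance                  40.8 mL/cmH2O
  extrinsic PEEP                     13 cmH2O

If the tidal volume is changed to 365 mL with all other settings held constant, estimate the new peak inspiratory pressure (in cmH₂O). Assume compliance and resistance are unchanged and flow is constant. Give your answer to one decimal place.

PIP = Vt/C + R·V̇ + PEEP (constant-flow equation of motion).
Only the elastic term changes: ΔPIP = ΔVt / C = (365 − 530) / 40.8 = -4.044 cmH2O.
Original PIP = 530/40.8 + 9.4×1.0667 + 13 = 36.017 cmH2O; new PIP = 36.017 + (-4.044) = 31.973 cmH2O.

32.0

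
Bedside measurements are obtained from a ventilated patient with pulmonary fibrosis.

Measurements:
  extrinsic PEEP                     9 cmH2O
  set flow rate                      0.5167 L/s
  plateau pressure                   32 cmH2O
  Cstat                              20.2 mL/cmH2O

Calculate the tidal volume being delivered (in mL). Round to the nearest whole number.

Vt = Cstat × (Pplat − PEEP) = 20.2 × (32 − 9) = 20.2 × 23.0 = 464.6 mL.

465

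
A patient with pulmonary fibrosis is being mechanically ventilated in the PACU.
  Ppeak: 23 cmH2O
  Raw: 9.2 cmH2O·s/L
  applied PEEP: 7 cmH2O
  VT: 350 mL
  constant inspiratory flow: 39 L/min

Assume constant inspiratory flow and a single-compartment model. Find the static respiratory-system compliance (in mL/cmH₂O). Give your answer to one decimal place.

Flow: 39 L/min ÷ 60 = 0.65 L/s.
Equation of motion (constant flow): PIP = Vt/C + R·V̇ + PEEP.
Vt/C = PIP − R·V̇ − PEEP = 23 − 9.2×0.65 − 7 = 23 − 5.98 − 7 = 10.02 cmH2O.
C = Vt / 10.02 = 350 / 10.02 = 34.93 mL/cmH2O.

34.9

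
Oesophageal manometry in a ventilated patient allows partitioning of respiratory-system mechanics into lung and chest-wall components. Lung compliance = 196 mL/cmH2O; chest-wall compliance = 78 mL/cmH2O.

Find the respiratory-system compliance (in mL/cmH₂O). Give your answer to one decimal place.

55.8

Lung and chest wall are elastances in series: 1/Crs = 1/CL + 1/Ccw.
1/Crs = 1/196 + 1/78 = 0.01792.
Crs = 55.804 mL/cmH2O.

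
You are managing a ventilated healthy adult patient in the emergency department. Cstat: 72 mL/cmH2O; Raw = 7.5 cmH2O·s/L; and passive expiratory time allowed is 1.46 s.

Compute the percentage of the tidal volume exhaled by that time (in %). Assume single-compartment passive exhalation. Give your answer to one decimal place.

τ = R × C = 7.5 × 72 mL/cmH2O = 7.5 × 0.072 L/cmH2O = 0.54 s.
Passive exhalation: V(t)/V₀ = e^(−t/τ) = e^(−1.46/0.54) = 0.06696.
Fraction exhaled = 1 − 0.06696 = 0.933 → 93.3%.

93.3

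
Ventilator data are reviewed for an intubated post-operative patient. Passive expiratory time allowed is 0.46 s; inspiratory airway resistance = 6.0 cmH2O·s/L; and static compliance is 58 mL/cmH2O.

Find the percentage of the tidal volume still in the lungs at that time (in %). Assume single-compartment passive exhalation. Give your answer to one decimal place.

τ = R × C = 6.0 × 58 mL/cmH2O = 6.0 × 0.058 L/cmH2O = 0.348 s.
Passive exhalation: V(t)/V₀ = e^(−t/τ) = e^(−0.46/0.348) = 0.2666.
Fraction remaining = 0.2666 → 26.66%.

26.7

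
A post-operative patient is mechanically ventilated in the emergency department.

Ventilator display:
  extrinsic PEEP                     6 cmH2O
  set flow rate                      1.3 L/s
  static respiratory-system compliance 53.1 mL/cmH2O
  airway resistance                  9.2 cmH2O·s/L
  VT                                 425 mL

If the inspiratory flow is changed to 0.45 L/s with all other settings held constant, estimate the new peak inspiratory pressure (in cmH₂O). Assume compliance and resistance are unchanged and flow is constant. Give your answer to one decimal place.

18.1

PIP = Vt/C + R·V̇ + PEEP (constant-flow equation of motion).
Only the resistive term changes: ΔPIP = R × ΔV̇ = 9.2 × (0.45 − 1.3) = 9.2 × -0.85 = -7.82 cmH2O.
Original PIP = 425/53.1 + 9.2×1.3 + 6 = 25.964 cmH2O; new PIP = 25.964 + (-7.82) = 18.144 cmH2O.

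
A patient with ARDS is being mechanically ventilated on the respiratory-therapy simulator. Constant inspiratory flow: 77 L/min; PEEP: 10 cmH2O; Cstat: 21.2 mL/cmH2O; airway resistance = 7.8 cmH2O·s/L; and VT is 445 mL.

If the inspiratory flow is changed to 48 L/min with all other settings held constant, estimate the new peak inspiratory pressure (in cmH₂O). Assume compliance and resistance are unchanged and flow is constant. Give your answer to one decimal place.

37.2

Flow: 77 L/min ÷ 60 = 1.2833 L/s.
New flow: 48 L/min ÷ 60 = 0.8 L/s.
PIP = Vt/C + R·V̇ + PEEP (constant-flow equation of motion).
Only the resistive term changes: ΔPIP = R × ΔV̇ = 7.8 × (0.8 − 1.2833) = 7.8 × -0.4833 = -3.77 cmH2O.
Original PIP = 445/21.2 + 7.8×1.2833 + 10 = 41.0 cmH2O; new PIP = 41.0 + (-3.77) = 37.23 cmH2O.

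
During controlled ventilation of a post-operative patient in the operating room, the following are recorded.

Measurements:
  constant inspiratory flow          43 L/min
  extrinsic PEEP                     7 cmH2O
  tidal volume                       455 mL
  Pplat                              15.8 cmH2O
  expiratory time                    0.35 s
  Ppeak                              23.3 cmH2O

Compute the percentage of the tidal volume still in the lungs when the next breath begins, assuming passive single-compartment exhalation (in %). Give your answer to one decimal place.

52.4

Flow: 43 L/min ÷ 60 = 0.7167 L/s.
R = (PIP − Pplat)/V̇ = (23.3 − 15.8) / 0.7167 = 7.5/0.7167 = 10.465 cmH2O·s/L.
C = Vt/(Pplat − PEEP) = 455.0 / (15.8 − 7) = 455.0/8.8 = 51.705 mL/cmH2O.
τ = R × C = 10.465 × 0.05171 L/cmH2O = 0.5411 s.
Fraction remaining at end-expiration = e^(−Te/τ) = e^(−0.35/0.5411) = 0.5237 → 52.37%.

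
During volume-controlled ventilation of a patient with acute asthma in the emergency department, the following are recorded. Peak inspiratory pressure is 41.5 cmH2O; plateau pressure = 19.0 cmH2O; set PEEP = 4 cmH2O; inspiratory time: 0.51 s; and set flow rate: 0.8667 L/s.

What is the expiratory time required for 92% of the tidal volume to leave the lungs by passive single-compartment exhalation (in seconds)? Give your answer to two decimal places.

Vt = flow × Ti = 0.8667 L/s × 0.51 s × 1000 mL/L = 442.02 mL.
R = (PIP − Pplat)/V̇ = (41.5 − 19.0) / 0.8667 = 22.5/0.8667 = 25.961 cmH2O·s/L.
C = Vt/(Pplat − PEEP) = 442.02 / (19.0 − 4) = 442.02/15.0 = 29.468 mL/cmH2O.
τ = R × C = 25.961 × 0.02947 L/cmH2O = 0.7651 s.
t = −τ·ln(1 − 0.92) = −0.7651·ln(0.08) = 1.932 s.

1.93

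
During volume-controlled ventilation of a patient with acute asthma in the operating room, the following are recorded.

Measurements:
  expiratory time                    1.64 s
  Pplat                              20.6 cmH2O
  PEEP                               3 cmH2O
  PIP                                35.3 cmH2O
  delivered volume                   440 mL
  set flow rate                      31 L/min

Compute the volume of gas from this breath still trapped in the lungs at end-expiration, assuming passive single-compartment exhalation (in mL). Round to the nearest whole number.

44

Flow: 31 L/min ÷ 60 = 0.5167 L/s.
R = (PIP − Pplat)/V̇ = (35.3 − 20.6) / 0.5167 = 14.7/0.5167 = 28.45 cmH2O·s/L.
C = Vt/(Pplat − PEEP) = 440.0 / (20.6 − 3) = 440.0/17.6 = 25.0 mL/cmH2O.
τ = R × C = 28.45 × 0.025 L/cmH2O = 0.7113 s.
Fraction remaining = e^(−Te/τ) = e^(−1.64/0.7113) = 0.0997.
Trapped volume = 440.0 × 0.0997 = 43.868 mL.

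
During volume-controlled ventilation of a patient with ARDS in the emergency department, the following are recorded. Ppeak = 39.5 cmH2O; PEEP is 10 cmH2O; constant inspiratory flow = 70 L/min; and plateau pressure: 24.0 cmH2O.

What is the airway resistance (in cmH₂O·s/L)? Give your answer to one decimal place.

13.3

Flow: 70 L/min ÷ 60 = 1.1667 L/s.
Raw = (PIP − Pplat) / flow = (39.5 − 24.0) / 1.1667 = 15.5 / 1.1667 = 13.285 cmH2O·s/L.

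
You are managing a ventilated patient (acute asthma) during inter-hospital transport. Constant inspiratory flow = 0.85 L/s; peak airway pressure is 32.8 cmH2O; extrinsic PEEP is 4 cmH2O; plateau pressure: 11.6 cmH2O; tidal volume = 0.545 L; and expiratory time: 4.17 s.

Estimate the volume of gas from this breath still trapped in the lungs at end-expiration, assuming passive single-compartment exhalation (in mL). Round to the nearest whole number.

R = (PIP − Pplat)/V̇ = (32.8 − 11.6) / 0.85 = 21.2/0.85 = 24.941 cmH2O·s/L.
C = Vt/(Pplat − PEEP) = 545.0 / (11.6 − 4) = 545.0/7.6 = 71.711 mL/cmH2O.
τ = R × C = 24.941 × 0.07171 L/cmH2O = 1.789 s.
Fraction remaining = e^(−Te/τ) = e^(−4.17/1.789) = 0.09721.
Trapped volume = 545.0 × 0.09721 = 52.979 mL.

53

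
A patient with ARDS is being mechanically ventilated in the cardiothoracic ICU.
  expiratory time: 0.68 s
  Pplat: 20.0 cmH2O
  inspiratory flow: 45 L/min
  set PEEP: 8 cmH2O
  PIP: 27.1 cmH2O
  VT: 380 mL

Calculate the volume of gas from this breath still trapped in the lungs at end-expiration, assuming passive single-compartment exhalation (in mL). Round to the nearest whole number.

Flow: 45 L/min ÷ 60 = 0.75 L/s.
R = (PIP − Pplat)/V̇ = (27.1 − 20.0) / 0.75 = 7.1/0.75 = 9.467 cmH2O·s/L.
C = Vt/(Pplat − PEEP) = 380.0 / (20.0 − 8) = 380.0/12.0 = 31.667 mL/cmH2O.
τ = R × C = 9.467 × 0.03167 L/cmH2O = 0.2998 s.
Fraction remaining = e^(−Te/τ) = e^(−0.68/0.2998) = 0.1035.
Trapped volume = 380.0 × 0.1035 = 39.33 mL.

39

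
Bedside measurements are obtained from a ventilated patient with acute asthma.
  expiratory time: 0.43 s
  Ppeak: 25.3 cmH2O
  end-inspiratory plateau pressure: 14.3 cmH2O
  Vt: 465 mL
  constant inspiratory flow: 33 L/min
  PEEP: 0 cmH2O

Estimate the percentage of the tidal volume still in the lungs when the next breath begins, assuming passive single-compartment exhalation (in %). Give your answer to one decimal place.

Flow: 33 L/min ÷ 60 = 0.55 L/s.
R = (PIP − Pplat)/V̇ = (25.3 − 14.3) / 0.55 = 11.0/0.55 = 20.0 cmH2O·s/L.
C = Vt/(Pplat − PEEP) = 465.0 / (14.3 − 0) = 465.0/14.3 = 32.517 mL/cmH2O.
τ = R × C = 20.0 × 0.03252 L/cmH2O = 0.6504 s.
Fraction remaining at end-expiration = e^(−Te/τ) = e^(−0.43/0.6504) = 0.5163 → 51.63%.

51.6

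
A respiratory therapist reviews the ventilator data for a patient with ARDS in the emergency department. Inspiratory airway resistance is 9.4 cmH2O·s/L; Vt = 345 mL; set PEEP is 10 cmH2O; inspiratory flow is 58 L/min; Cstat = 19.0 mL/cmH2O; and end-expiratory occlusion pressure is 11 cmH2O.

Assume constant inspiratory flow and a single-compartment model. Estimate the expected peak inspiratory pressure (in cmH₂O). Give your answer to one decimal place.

Flow: 58 L/min ÷ 60 = 0.9667 L/s.
Total PEEP = 11 cmH2O (set 10 + intrinsic 1); this is the baseline alveolar pressure.
Equation of motion (constant flow): PIP = Vt/C + R·V̇ + PEEP.
PIP = 345/19.0 + 9.4×0.9667 + 11 = 18.158 + 9.087 + 11 = 38.245 cmH2O.

38.2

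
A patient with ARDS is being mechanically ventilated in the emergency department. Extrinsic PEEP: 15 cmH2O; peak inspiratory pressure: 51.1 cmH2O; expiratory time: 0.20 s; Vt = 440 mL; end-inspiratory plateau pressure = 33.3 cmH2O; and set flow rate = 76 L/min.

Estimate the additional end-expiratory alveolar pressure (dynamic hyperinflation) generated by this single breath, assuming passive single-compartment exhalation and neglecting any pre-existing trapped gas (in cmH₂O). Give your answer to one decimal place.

10.1

Flow: 76 L/min ÷ 60 = 1.2667 L/s.
R = (PIP − Pplat)/V̇ = (51.1 − 33.3) / 1.2667 = 17.8/1.2667 = 14.052 cmH2O·s/L.
C = Vt/(Pplat − PEEP) = 440.0 / (33.3 − 15) = 440.0/18.3 = 24.044 mL/cmH2O.
τ = R × C = 14.052 × 0.02404 L/cmH2O = 0.3378 s.
Fraction remaining = e^(−Te/τ) = e^(−0.20/0.3378) = 0.5532; trapped volume = 440.0 × 0.5532 = 243.41 mL.
Additional alveolar pressure from trapping ≈ V_trapped / C = 243.41 / 24.044 = 10.124 cmH2O.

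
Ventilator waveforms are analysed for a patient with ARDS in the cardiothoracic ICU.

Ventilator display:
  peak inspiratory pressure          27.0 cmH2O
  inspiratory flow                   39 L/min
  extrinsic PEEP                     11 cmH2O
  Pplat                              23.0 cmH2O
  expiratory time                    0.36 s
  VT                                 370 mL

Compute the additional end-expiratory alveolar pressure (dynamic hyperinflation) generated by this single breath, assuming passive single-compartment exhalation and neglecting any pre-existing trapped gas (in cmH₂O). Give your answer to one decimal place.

1.8

Flow: 39 L/min ÷ 60 = 0.65 L/s.
R = (PIP − Pplat)/V̇ = (27.0 − 23.0) / 0.65 = 4.0/0.65 = 6.154 cmH2O·s/L.
C = Vt/(Pplat − PEEP) = 370.0 / (23.0 − 11) = 370.0/12.0 = 30.833 mL/cmH2O.
τ = R × C = 6.154 × 0.03083 L/cmH2O = 0.1897 s.
Fraction remaining = e^(−Te/τ) = e^(−0.36/0.1897) = 0.1499; trapped volume = 370.0 × 0.1499 = 55.463 mL.
Additional alveolar pressure from trapping ≈ V_trapped / C = 55.463 / 30.833 = 1.799 cmH2O.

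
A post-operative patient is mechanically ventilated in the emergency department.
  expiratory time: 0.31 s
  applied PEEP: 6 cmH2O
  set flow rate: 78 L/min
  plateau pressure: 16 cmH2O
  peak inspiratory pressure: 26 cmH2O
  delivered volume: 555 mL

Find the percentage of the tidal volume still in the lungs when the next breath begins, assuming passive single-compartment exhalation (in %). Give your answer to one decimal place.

48.4

Flow: 78 L/min ÷ 60 = 1.3 L/s.
R = (PIP − Pplat)/V̇ = (26 − 16) / 1.3 = 10.0/1.3 = 7.692 cmH2O·s/L.
C = Vt/(Pplat − PEEP) = 555.0 / (16 − 6) = 555.0/10.0 = 55.5 mL/cmH2O.
τ = R × C = 7.692 × 0.0555 L/cmH2O = 0.4269 s.
Fraction remaining at end-expiration = e^(−Te/τ) = e^(−0.31/0.4269) = 0.4838 → 48.38%.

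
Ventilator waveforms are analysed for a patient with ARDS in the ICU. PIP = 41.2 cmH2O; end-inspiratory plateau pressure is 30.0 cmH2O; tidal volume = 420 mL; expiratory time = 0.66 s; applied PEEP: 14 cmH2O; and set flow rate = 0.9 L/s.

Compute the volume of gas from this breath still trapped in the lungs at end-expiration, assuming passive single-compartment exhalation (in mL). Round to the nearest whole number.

56

R = (PIP − Pplat)/V̇ = (41.2 − 30.0) / 0.9 = 11.2/0.9 = 12.444 cmH2O·s/L.
C = Vt/(Pplat − PEEP) = 420.0 / (30.0 − 14) = 420.0/16.0 = 26.25 mL/cmH2O.
τ = R × C = 12.444 × 0.02625 L/cmH2O = 0.3267 s.
Fraction remaining = e^(−Te/τ) = e^(−0.66/0.3267) = 0.1326.
Trapped volume = 420.0 × 0.1326 = 55.692 mL.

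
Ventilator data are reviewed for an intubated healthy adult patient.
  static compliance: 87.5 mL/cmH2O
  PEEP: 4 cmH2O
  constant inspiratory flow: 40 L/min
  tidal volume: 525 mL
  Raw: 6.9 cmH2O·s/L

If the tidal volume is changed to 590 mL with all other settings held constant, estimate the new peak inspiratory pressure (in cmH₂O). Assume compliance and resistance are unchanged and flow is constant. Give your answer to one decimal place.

15.3

Flow: 40 L/min ÷ 60 = 0.6667 L/s.
PIP = Vt/C + R·V̇ + PEEP (constant-flow equation of motion).
Only the elastic term changes: ΔPIP = ΔVt / C = (590 − 525) / 87.5 = 0.7429 cmH2O.
Original PIP = 525/87.5 + 6.9×0.6667 + 4 = 14.6 cmH2O; new PIP = 14.6 + (0.7429) = 15.343 cmH2O.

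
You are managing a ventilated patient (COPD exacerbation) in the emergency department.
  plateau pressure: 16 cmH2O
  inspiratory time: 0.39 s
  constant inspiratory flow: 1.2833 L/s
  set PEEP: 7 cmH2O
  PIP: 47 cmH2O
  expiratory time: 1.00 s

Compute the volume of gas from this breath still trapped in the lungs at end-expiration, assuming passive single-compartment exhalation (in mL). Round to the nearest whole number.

238

Vt = flow × Ti = 1.2833 L/s × 0.39 s × 1000 mL/L = 500.49 mL.
R = (PIP − Pplat)/V̇ = (47 − 16) / 1.2833 = 31.0/1.2833 = 24.156 cmH2O·s/L.
C = Vt/(Pplat − PEEP) = 500.49 / (16 − 7) = 500.49/9.0 = 55.61 mL/cmH2O.
τ = R × C = 24.156 × 0.05561 L/cmH2O = 1.343 s.
Fraction remaining = e^(−Te/τ) = e^(−1.00/1.343) = 0.4749.
Trapped volume = 500.49 × 0.4749 = 237.68 mL.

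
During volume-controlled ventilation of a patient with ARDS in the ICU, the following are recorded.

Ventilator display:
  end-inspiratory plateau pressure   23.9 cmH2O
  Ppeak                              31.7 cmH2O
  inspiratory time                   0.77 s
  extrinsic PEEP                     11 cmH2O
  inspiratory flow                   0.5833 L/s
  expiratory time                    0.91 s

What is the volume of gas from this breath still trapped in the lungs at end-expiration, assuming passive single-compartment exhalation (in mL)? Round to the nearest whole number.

Vt = flow × Ti = 0.5833 L/s × 0.77 s × 1000 mL/L = 449.14 mL.
R = (PIP − Pplat)/V̇ = (31.7 − 23.9) / 0.5833 = 7.8/0.5833 = 13.372 cmH2O·s/L.
C = Vt/(Pplat − PEEP) = 449.14 / (23.9 − 11) = 449.14/12.9 = 34.817 mL/cmH2O.
τ = R × C = 13.372 × 0.03482 L/cmH2O = 0.4656 s.
Fraction remaining = e^(−Te/τ) = e^(−0.91/0.4656) = 0.1416.
Trapped volume = 449.14 × 0.1416 = 63.598 mL.

64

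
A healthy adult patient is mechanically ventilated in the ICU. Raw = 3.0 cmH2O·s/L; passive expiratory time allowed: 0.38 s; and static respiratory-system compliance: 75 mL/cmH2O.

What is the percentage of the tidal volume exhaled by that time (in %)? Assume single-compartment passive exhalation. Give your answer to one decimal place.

81.5

τ = R × C = 3.0 × 75 mL/cmH2O = 3.0 × 0.075 L/cmH2O = 0.225 s.
Passive exhalation: V(t)/V₀ = e^(−t/τ) = e^(−0.38/0.225) = 0.1847.
Fraction exhaled = 1 − 0.1847 = 0.8153 → 81.53%.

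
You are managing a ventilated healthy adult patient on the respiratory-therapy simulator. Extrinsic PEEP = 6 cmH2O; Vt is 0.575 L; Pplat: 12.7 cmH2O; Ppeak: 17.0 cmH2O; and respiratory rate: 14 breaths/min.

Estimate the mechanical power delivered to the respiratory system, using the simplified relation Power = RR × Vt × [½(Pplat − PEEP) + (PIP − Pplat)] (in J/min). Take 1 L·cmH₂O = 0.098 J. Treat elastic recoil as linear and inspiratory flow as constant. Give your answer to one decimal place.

6.0

Per-breath work = Vt × [½(Pplat−PEEP) + (PIP−Pplat)] = 0.575 × [0.5×6.7 + 4.3] = 0.575 × 7.65 = 4.399 L·cmH2O.
Power = 14 × 4.399 = 61.586 L·cmH2O/min.
× 0.098 J/(L·cmH2O) → 6.035 J/min.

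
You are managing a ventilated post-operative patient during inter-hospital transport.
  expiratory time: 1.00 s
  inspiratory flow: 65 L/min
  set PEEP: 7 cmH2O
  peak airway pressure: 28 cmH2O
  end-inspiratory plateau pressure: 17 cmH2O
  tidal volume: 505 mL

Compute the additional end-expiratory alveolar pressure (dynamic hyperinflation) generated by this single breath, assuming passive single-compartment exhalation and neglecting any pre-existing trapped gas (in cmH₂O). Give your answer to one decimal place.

1.4

Flow: 65 L/min ÷ 60 = 1.0833 L/s.
R = (PIP − Pplat)/V̇ = (28 − 17) / 1.0833 = 11.0/1.0833 = 10.154 cmH2O·s/L.
C = Vt/(Pplat − PEEP) = 505.0 / (17 − 7) = 505.0/10.0 = 50.5 mL/cmH2O.
τ = R × C = 10.154 × 0.0505 L/cmH2O = 0.5128 s.
Fraction remaining = e^(−Te/τ) = e^(−1.00/0.5128) = 0.1423; trapped volume = 505.0 × 0.1423 = 71.862 mL.
Additional alveolar pressure from trapping ≈ V_trapped / C = 71.862 / 50.5 = 1.423 cmH2O.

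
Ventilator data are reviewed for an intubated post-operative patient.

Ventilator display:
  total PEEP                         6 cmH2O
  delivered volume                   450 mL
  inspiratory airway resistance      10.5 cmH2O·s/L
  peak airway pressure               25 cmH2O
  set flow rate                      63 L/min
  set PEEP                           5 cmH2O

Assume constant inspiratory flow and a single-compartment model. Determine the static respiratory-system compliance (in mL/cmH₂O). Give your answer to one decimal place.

56.4

Flow: 63 L/min ÷ 60 = 1.05 L/s.
Total PEEP = 6 cmH2O (set 5 + intrinsic 1); this is the baseline alveolar pressure.
Equation of motion (constant flow): PIP = Vt/C + R·V̇ + PEEP.
Vt/C = PIP − R·V̇ − PEEP = 25 − 10.5×1.05 − 6 = 25 − 11.025 − 6 = 7.975 cmH2O.
C = Vt / 7.975 = 450 / 7.975 = 56.426 mL/cmH2O.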